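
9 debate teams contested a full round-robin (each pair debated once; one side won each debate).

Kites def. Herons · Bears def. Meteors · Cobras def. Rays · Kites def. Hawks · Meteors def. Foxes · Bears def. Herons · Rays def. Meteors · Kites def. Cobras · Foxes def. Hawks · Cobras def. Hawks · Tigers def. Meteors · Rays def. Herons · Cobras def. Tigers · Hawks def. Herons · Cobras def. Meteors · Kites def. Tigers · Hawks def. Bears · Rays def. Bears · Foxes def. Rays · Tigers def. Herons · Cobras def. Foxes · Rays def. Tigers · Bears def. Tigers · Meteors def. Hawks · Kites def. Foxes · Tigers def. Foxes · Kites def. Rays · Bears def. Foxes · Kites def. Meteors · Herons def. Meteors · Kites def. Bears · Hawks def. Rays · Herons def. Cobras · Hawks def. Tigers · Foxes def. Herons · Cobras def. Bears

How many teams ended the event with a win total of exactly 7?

Win totals: Tigers 3, Meteors 2, Cobras 6, Herons 2, Bears 4, Rays 4, Kites 8, Hawks 4, Foxes 3.
No team has exactly 7 wins.

0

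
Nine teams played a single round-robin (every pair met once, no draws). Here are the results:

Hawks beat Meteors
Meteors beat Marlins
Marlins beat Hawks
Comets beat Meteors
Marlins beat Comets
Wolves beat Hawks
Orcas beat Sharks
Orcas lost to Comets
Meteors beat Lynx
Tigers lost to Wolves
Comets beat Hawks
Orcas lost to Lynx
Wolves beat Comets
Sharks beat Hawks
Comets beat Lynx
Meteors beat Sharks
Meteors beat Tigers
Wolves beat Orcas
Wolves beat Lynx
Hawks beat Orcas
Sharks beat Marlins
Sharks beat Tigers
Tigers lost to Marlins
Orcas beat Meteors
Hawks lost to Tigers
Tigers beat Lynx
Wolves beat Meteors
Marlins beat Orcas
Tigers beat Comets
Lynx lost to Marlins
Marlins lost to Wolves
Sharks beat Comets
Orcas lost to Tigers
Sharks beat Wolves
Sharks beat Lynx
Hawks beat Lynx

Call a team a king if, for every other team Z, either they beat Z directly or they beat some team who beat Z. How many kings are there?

Comets cannot reach Wolves in two steps.
Wolves reaches everyone (king).
Hawks cannot reach Comets, Wolves in two steps.
Marlins cannot reach Wolves in two steps.
Meteors reaches everyone (king).
Sharks reaches everyone (king).
Tigers cannot reach Wolves, Marlins in two steps.
Lynx cannot reach Comets, Wolves, Hawks, Marlins, Tigers in two steps.
Orcas reaches everyone (king).
Kings: Wolves, Meteors, Sharks, Orcas — 4.

4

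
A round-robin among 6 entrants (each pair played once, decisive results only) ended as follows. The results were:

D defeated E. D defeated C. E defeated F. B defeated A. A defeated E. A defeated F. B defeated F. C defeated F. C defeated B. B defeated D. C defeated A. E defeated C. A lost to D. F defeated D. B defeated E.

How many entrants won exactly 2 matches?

Win totals: A 2, B 4, C 3, D 3, E 2, F 1.
Exactly 2: A, E — 2 entrants.

2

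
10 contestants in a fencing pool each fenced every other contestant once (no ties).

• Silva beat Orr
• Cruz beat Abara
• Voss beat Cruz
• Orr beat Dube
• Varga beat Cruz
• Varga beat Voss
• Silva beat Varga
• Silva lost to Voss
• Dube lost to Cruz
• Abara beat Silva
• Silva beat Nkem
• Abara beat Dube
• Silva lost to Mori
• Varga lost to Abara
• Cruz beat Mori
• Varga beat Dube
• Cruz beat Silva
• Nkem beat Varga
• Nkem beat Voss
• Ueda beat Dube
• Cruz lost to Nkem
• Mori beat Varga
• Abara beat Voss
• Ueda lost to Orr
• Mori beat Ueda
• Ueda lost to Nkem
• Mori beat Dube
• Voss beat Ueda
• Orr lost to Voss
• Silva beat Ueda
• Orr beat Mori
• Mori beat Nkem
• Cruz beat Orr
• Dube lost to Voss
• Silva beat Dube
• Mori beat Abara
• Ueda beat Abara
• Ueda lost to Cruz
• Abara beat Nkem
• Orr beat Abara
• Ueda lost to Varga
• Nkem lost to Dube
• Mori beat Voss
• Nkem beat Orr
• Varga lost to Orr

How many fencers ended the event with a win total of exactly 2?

1

Win totals: Nkem 5, Orr 5, Mori 7, Voss 5, Silva 5, Varga 4, Ueda 2, Dube 1, Cruz 6, Abara 5.
Exactly 2: Ueda — 1 fencer.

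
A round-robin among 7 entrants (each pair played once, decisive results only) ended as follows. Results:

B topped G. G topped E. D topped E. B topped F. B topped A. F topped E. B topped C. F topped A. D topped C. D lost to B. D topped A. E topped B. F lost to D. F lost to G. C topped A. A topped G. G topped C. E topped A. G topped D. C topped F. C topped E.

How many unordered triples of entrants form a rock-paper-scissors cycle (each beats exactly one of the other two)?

8

Win totals: A 1, B 5, C 3, D 4, E 2, F 2, G 4.
An entrant with w wins dominates both others in C(w,2) triples; summing gives 0 + 10 + 3 + 6 + 1 + 1 + 6 = 27 transitive triples.
Total triples C(7,3) = 35, so cyclic triples = 35 − 27 = 8.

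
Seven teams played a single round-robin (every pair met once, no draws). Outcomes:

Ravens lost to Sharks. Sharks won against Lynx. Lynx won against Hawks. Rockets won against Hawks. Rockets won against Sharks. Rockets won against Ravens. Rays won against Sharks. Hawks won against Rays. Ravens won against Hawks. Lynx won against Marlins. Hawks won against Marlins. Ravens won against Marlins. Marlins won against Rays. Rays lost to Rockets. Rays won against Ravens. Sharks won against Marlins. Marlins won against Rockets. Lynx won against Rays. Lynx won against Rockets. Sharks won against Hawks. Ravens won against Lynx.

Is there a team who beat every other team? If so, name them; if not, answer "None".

None

Highest win total is Sharks with 4 (out of 6 possible).
Sharks lost to Rockets, Rays, so no team went undefeated.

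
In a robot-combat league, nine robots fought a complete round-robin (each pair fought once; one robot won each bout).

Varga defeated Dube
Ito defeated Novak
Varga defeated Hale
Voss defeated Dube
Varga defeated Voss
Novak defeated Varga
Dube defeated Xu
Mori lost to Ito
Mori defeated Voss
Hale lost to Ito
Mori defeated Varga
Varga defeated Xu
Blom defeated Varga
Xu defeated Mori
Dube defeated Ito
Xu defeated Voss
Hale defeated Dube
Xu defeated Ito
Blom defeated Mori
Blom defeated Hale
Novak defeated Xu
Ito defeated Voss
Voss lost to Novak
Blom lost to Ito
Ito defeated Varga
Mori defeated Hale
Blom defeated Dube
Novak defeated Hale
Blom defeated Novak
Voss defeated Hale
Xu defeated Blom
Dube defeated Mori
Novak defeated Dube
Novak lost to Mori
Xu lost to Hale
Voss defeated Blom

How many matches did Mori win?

Mori's results: beat Varga, Hale, Voss, Novak; lost to Ito, Blom, Dube, Xu.
That is 4 wins.

4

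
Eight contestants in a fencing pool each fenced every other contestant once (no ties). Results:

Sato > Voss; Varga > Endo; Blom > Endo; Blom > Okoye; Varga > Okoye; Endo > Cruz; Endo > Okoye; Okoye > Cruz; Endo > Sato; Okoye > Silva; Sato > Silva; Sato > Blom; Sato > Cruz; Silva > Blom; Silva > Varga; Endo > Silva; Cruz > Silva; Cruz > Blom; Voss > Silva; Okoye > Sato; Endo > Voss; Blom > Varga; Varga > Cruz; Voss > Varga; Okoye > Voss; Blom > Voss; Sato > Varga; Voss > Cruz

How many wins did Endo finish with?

5

Endo's results: beat Silva, Sato, Voss, Cruz, Okoye; lost to Blom, Varga.
That is 5 wins.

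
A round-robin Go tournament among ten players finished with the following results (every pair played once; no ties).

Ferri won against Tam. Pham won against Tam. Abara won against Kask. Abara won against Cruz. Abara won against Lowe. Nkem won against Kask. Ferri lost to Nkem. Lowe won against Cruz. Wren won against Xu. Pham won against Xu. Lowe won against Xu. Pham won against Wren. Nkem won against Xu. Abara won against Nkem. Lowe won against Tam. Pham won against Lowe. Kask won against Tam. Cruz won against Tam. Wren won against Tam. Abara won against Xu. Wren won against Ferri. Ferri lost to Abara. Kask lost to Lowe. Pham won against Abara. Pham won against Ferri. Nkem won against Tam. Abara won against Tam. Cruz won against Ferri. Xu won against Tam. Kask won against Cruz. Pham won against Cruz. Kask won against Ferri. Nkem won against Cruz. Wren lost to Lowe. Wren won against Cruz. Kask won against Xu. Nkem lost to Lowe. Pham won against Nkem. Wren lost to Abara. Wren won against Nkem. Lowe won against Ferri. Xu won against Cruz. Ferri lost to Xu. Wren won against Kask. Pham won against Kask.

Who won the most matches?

Win totals: Lowe 7, Ferri 1, Tam 0, Wren 6, Kask 4, Abara 8, Cruz 2, Pham 9, Nkem 5, Xu 3.
Pham leads with 9 wins (next highest: 8).

Pham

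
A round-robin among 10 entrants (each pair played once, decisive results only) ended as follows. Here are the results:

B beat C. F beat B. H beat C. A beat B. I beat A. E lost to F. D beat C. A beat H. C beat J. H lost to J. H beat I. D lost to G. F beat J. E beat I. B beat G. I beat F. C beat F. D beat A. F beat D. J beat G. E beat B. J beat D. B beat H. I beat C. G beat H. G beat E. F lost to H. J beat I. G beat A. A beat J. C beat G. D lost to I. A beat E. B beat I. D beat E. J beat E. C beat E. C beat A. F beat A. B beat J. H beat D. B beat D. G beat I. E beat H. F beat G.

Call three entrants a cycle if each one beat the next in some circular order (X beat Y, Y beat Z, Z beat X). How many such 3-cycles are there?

36

Win totals: A 4, B 6, C 5, D 3, E 3, F 6, G 5, H 4, I 4, J 5.
An entrant with w wins dominates both others in C(w,2) triples; summing gives 6 + 15 + 10 + 3 + 3 + 15 + 10 + 6 + 6 + 10 = 84 transitive triples.
Total triples C(10,3) = 120, so cyclic triples = 120 − 84 = 36.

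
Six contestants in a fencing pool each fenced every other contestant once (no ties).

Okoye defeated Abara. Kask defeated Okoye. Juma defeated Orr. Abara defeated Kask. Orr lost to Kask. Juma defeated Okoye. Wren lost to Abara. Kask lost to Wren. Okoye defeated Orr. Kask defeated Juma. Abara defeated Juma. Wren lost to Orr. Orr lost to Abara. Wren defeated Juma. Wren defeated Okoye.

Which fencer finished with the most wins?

Abara

Win totals: Okoye 2, Wren 3, Juma 2, Abara 4, Kask 3, Orr 1.
Abara leads with 4 wins (next highest: 3).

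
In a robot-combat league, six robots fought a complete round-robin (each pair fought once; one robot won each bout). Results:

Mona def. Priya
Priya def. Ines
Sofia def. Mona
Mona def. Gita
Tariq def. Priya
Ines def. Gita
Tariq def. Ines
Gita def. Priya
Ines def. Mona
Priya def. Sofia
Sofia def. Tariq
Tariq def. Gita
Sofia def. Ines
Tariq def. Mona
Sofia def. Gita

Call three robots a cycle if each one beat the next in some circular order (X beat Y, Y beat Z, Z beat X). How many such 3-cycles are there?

5

Win totals: Tariq 4, Priya 2, Ines 2, Mona 2, Gita 1, Sofia 4.
A robot with w wins dominates both others in C(w,2) triples; summing gives 6 + 1 + 1 + 1 + 0 + 6 = 15 transitive triples.
Total triples C(6,3) = 20, so cyclic triples = 20 − 15 = 5.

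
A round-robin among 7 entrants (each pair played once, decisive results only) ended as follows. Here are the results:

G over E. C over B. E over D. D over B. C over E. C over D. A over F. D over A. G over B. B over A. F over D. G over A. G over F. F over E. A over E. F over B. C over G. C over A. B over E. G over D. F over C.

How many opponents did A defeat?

2

A's results: beat E, F; lost to B, C, D, G.
That is 2 wins.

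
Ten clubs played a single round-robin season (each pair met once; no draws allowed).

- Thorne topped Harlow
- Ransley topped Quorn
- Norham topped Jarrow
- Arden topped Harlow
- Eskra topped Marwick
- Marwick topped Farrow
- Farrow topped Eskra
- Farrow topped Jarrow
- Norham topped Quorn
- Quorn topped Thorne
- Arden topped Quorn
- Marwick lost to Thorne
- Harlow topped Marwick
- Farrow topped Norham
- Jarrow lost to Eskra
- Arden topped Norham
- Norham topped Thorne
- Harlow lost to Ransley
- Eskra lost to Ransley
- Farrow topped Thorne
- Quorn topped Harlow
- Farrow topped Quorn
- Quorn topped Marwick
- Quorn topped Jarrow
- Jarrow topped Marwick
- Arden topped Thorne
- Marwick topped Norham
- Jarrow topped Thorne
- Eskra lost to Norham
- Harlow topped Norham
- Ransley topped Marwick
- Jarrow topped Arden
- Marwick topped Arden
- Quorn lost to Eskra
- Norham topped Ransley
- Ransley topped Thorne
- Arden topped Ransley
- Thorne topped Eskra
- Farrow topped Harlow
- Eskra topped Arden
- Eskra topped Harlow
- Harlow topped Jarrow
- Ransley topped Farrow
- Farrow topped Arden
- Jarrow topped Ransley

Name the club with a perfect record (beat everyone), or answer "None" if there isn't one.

Highest win total is Farrow with 7 (out of 9 possible).
Farrow lost to Marwick, Ransley, so no club went undefeated.

None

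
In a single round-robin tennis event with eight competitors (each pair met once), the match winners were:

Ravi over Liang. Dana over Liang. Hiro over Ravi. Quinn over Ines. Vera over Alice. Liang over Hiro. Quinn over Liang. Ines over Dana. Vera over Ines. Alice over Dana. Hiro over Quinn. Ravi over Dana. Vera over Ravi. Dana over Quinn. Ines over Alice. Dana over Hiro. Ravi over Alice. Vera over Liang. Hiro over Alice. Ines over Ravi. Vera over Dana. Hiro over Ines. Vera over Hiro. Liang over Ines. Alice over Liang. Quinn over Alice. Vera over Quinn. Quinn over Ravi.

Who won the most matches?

Vera

Win totals: Quinn 4, Vera 7, Dana 3, Alice 2, Liang 2, Hiro 4, Ravi 3, Ines 3.
Vera leads with 7 wins (next highest: 4).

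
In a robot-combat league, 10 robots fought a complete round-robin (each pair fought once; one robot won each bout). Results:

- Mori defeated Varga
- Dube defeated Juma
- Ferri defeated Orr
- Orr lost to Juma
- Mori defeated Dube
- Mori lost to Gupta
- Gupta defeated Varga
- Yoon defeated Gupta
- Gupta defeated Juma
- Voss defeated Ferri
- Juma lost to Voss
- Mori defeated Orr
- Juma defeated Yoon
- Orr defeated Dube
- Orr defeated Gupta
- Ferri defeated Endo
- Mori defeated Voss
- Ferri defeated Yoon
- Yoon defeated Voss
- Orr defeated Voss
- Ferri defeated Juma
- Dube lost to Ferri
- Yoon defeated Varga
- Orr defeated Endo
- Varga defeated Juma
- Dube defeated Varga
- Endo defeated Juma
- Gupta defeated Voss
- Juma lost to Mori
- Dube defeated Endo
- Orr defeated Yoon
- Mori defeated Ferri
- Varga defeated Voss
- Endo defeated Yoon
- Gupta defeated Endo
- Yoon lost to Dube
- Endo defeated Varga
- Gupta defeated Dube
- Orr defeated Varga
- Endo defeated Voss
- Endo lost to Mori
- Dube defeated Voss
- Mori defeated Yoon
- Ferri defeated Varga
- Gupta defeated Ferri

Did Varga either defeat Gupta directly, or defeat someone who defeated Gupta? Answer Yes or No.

Varga did not beat Gupta directly.
Varga beat Juma, Voss, but each of them lost to Gupta. No two-step path.

No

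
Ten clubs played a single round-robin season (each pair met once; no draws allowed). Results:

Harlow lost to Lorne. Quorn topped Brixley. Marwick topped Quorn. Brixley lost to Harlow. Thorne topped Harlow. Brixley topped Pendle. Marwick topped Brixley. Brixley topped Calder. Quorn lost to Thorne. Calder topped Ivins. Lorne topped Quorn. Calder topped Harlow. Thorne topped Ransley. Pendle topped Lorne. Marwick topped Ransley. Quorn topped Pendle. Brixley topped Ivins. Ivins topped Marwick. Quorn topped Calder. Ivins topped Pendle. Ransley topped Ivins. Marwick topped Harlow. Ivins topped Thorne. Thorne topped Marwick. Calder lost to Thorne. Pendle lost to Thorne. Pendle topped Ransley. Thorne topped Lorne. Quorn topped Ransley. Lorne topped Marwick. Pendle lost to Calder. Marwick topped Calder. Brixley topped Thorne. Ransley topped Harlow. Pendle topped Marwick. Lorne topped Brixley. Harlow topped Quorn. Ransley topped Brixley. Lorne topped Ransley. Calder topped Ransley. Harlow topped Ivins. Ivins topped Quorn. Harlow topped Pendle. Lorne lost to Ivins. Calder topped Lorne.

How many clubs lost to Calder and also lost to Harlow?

Calder beat: Ivins, Ransley, Harlow, Lorne, Pendle.
Harlow beat: Ivins, Quorn, Brixley, Pendle.
Both beat: Ivins, Pendle — 2.

2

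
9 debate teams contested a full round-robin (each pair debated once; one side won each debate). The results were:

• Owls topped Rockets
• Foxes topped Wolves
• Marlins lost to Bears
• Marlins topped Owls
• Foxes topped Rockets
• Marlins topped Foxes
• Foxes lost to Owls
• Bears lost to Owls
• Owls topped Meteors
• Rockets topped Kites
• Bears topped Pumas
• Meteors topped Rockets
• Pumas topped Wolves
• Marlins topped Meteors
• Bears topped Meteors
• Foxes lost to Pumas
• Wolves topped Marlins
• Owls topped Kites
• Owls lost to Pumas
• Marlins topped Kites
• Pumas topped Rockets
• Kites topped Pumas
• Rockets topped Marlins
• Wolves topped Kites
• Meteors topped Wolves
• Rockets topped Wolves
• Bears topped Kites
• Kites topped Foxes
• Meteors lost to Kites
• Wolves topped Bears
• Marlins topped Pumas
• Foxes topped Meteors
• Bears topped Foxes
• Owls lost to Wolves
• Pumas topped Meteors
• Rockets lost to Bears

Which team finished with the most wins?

Bears

Win totals: Bears 6, Owls 5, Foxes 3, Rockets 3, Kites 3, Marlins 5, Wolves 4, Pumas 5, Meteors 2.
Bears leads with 6 wins (next highest: 5).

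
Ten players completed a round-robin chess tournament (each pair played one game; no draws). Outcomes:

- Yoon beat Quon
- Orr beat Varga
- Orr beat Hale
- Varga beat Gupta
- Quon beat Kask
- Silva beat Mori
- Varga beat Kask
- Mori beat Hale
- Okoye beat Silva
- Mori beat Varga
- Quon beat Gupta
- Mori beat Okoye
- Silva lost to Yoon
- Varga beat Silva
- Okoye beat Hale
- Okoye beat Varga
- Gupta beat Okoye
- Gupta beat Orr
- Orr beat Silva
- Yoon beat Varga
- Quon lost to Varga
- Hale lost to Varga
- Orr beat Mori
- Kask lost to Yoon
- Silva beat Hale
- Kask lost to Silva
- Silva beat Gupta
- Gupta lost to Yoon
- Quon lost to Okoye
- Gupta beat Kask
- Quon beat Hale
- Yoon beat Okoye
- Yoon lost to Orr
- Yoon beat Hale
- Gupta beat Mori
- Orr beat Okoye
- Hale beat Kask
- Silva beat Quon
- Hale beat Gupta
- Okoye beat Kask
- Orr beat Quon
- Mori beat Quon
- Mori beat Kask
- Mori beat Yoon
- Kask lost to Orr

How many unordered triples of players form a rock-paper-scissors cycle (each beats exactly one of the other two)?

16

Win totals: Varga 5, Silva 5, Gupta 4, Quon 3, Mori 6, Orr 8, Hale 2, Okoye 5, Yoon 7, Kask 0.
A player with w wins dominates both others in C(w,2) triples; summing gives 10 + 10 + 6 + 3 + 15 + 28 + 1 + 10 + 21 + 0 = 104 transitive triples.
Total triples C(10,3) = 120, so cyclic triples = 120 − 104 = 16.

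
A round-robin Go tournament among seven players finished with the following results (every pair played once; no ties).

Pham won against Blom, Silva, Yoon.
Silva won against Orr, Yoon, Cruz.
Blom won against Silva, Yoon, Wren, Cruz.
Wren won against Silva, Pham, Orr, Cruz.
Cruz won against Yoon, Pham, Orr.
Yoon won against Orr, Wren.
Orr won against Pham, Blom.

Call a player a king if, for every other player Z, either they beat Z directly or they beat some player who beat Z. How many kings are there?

7

Yoon reaches everyone (king).
Silva reaches everyone (king).
Orr reaches everyone (king).
Wren reaches everyone (king).
Pham reaches everyone (king).
Cruz reaches everyone (king).
Blom reaches everyone (king).
Kings: Yoon, Silva, Orr, Wren, Pham, Cruz, Blom — 7.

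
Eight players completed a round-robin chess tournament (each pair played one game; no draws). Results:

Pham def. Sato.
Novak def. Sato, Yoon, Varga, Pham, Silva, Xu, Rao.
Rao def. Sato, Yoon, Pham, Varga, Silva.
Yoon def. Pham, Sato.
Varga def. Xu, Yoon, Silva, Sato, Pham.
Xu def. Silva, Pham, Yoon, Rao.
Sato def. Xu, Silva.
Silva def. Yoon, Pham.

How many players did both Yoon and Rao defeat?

2

Yoon beat: Pham, Sato.
Rao beat: Silva, Pham, Sato, Yoon, Varga.
Both beat: Pham, Sato — 2.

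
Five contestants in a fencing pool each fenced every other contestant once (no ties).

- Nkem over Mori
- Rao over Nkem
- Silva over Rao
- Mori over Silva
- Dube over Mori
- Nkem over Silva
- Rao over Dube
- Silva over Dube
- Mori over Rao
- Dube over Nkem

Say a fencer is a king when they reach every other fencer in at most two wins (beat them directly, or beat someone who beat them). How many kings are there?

Silva reaches everyone (king).
Rao reaches everyone (king).
Mori reaches everyone (king).
Dube reaches everyone (king).
Nkem reaches everyone (king).
Kings: Silva, Rao, Mori, Dube, Nkem — 5.

5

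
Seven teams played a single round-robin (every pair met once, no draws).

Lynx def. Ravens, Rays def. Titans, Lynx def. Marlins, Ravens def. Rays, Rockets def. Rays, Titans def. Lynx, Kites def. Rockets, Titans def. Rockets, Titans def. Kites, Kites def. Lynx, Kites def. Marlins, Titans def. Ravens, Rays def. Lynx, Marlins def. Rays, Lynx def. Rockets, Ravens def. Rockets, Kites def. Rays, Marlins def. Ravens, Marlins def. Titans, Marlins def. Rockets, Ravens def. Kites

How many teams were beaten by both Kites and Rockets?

Kites beat: Rockets, Rays, Marlins, Lynx.
Rockets beat: Rays.
Both beat: Rays — 1.

1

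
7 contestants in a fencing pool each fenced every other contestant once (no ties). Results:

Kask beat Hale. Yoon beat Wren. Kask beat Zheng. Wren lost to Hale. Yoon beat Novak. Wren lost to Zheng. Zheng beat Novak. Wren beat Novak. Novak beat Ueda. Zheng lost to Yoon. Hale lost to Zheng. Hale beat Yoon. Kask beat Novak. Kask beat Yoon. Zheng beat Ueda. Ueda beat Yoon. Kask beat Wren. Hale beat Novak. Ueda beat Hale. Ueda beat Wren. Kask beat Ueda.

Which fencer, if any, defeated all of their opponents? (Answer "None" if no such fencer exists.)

Kask has 6 wins out of 6 opponents — a perfect record.

Kask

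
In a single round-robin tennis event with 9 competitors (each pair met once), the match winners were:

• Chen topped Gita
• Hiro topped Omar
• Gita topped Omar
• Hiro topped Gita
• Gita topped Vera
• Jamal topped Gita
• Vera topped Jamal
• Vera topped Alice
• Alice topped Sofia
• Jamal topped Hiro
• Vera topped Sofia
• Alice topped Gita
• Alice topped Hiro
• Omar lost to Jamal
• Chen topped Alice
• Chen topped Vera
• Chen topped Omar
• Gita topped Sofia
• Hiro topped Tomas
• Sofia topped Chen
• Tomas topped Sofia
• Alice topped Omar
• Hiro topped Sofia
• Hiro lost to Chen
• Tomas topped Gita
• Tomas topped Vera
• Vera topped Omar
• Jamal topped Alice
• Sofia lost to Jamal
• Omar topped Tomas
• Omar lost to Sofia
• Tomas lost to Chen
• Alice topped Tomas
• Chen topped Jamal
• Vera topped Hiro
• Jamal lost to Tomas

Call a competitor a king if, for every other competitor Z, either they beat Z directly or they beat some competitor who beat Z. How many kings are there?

Jamal reaches everyone (king).
Hiro cannot reach Alice in two steps.
Tomas reaches everyone (king).
Chen reaches everyone (king).
Omar cannot reach Hiro, Chen, Alice in two steps.
Alice reaches everyone (king).
Gita reaches everyone (king).
Sofia reaches everyone (king).
Vera reaches everyone (king).
Kings: Jamal, Tomas, Chen, Alice, Gita, Sofia, Vera — 7.

7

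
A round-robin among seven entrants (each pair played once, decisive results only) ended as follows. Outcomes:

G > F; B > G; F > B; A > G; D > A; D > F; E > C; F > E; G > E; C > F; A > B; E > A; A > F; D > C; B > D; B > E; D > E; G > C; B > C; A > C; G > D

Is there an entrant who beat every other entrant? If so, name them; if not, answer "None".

None

Highest win total is G with 4 (out of 6 possible).
G lost to A, B, so no entrant went undefeated.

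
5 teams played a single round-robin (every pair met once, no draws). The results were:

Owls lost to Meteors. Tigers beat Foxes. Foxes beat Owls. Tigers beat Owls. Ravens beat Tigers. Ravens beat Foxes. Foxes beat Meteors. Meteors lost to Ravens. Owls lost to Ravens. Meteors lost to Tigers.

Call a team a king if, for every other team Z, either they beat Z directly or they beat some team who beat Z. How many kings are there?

Owls cannot reach Ravens, Tigers, Foxes, Meteors in two steps.
Ravens reaches everyone (king).
Tigers cannot reach Ravens in two steps.
Foxes cannot reach Ravens, Tigers in two steps.
Meteors cannot reach Ravens, Tigers, Foxes in two steps.
Kings: Ravens — 1.

1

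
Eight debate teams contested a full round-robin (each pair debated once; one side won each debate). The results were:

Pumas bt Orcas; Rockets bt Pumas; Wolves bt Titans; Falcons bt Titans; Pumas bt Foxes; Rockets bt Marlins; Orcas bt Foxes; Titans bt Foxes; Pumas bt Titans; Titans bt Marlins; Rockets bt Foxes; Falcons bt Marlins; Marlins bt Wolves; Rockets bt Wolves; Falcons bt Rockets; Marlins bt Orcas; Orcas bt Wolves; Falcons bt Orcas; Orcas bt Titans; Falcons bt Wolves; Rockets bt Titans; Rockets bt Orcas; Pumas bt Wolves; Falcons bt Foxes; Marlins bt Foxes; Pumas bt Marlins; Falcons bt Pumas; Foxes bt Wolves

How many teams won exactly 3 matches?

Win totals: Orcas 3, Rockets 6, Pumas 5, Titans 2, Marlins 3, Foxes 1, Wolves 1, Falcons 7.
Exactly 3: Orcas, Marlins — 2 teams.

2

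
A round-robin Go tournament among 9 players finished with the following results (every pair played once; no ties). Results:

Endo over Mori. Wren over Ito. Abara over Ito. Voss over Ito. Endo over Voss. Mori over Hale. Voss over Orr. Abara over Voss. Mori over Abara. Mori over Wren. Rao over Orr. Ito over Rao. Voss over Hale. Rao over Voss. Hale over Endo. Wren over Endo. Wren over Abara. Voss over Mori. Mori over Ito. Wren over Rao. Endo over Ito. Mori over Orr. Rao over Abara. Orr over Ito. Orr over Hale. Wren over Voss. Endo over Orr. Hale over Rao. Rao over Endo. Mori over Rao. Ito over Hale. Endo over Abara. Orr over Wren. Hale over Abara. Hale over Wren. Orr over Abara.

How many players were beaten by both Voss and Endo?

Voss beat: Mori, Hale, Orr, Ito.
Endo beat: Mori, Voss, Abara, Orr, Ito.
Both beat: Mori, Orr, Ito — 3.

3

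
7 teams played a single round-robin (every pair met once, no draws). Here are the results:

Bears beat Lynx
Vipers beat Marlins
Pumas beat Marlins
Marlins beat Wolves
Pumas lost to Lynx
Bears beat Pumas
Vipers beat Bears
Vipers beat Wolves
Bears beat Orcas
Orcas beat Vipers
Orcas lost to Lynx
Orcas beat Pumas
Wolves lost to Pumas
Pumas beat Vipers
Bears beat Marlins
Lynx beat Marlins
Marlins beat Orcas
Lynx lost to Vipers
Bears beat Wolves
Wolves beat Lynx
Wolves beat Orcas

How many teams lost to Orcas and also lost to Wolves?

0

Orcas beat: Pumas, Vipers.
Wolves beat: Orcas, Lynx.
No one was beaten by both.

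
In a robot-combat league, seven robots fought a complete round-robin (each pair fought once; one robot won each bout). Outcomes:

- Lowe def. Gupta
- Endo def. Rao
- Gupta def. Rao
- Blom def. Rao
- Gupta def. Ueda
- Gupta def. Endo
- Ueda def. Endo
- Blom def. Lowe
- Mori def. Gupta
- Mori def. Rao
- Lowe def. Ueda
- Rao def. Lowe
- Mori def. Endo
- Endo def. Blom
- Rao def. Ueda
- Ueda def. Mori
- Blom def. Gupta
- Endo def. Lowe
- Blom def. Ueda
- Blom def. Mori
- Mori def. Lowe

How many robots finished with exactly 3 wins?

2

Win totals: Ueda 2, Rao 2, Blom 5, Endo 3, Gupta 3, Lowe 2, Mori 4.
Exactly 3: Endo, Gupta — 2 robots.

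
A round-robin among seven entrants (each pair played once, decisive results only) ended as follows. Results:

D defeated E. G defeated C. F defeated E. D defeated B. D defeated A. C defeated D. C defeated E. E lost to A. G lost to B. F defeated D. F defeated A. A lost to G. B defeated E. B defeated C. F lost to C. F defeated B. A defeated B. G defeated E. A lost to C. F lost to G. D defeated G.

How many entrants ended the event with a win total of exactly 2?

Win totals: A 2, B 3, C 4, D 4, E 0, F 4, G 4.
Exactly 2: A — 1 entrant.

1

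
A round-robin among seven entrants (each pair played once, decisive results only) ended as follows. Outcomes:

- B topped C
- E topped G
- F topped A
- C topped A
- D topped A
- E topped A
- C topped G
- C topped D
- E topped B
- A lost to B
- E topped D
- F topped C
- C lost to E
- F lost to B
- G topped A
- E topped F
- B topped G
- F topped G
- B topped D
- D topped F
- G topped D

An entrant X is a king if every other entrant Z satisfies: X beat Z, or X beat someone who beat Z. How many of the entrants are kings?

A cannot reach B, C, D, E, F, G in two steps.
B cannot reach E in two steps.
C cannot reach B, E in two steps.
D cannot reach B, E in two steps.
E reaches everyone (king).
F cannot reach B, E in two steps.
G cannot reach B, C, E in two steps.
Kings: E — 1.

1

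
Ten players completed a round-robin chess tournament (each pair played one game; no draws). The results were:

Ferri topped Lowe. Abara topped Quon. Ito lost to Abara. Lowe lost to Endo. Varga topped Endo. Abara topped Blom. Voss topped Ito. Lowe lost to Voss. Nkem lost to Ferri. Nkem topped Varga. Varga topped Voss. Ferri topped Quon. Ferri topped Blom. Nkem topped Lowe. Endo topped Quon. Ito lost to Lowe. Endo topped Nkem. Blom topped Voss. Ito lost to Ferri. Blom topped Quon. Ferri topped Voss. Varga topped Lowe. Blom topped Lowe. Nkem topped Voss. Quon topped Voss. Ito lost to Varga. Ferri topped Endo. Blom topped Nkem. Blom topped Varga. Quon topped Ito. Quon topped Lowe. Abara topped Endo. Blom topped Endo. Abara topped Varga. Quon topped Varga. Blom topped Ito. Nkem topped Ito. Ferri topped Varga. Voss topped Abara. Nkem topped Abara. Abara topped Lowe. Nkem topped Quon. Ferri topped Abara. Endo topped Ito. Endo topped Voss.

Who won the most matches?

Ferri

Win totals: Varga 4, Blom 7, Abara 6, Ferri 9, Endo 5, Lowe 1, Nkem 6, Ito 0, Voss 3, Quon 4.
Ferri leads with 9 wins (next highest: 7).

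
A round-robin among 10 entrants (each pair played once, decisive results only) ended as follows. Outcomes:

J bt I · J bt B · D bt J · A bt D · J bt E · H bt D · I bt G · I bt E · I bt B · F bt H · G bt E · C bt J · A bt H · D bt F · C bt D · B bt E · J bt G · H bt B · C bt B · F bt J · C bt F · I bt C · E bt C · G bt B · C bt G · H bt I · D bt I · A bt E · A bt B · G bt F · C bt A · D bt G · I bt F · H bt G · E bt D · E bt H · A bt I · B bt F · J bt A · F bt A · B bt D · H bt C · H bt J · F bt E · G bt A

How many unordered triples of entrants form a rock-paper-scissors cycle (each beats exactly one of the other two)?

Win totals: A 5, B 3, C 6, D 4, E 3, F 4, G 4, H 6, I 5, J 5.
An entrant with w wins dominates both others in C(w,2) triples; summing gives 10 + 3 + 15 + 6 + 3 + 6 + 6 + 15 + 10 + 10 = 84 transitive triples.
Total triples C(10,3) = 120, so cyclic triples = 120 − 84 = 36.

36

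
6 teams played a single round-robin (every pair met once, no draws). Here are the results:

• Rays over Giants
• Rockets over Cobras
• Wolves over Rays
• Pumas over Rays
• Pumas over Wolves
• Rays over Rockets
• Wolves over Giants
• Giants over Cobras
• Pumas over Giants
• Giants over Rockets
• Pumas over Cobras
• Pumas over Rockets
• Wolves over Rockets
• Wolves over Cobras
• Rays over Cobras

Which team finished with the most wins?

Pumas

Win totals: Cobras 0, Wolves 4, Rockets 1, Rays 3, Giants 2, Pumas 5.
Pumas leads with 5 wins (next highest: 4).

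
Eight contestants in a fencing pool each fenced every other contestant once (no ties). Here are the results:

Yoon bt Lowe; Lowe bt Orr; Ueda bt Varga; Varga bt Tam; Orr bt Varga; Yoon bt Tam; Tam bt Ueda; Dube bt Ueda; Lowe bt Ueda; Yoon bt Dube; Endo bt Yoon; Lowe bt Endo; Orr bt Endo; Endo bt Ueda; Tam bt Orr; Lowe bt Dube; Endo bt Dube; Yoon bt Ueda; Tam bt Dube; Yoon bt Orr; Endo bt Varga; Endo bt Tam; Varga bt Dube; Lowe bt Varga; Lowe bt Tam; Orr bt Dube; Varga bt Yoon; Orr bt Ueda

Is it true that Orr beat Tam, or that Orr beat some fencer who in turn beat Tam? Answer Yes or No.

Yes

Orr did not beat Tam directly.
Orr beat Dube, Varga, Endo, Ueda. Of those, Varga beat Tam.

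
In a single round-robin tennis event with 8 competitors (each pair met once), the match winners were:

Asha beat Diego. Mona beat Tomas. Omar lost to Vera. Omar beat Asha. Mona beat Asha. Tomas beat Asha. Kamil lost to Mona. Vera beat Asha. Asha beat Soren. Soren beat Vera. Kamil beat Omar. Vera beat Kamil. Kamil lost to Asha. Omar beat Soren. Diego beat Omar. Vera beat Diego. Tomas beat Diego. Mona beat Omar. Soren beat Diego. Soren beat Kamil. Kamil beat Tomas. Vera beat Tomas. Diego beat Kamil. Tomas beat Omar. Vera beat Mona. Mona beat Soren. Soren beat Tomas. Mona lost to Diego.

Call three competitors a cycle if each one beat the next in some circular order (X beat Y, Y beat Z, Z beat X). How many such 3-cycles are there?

14

Win totals: Diego 3, Kamil 2, Vera 6, Tomas 3, Asha 3, Mona 5, Soren 4, Omar 2.
A competitor with w wins dominates both others in C(w,2) triples; summing gives 3 + 1 + 15 + 3 + 3 + 10 + 6 + 1 = 42 transitive triples.
Total triples C(8,3) = 56, so cyclic triples = 56 − 42 = 14.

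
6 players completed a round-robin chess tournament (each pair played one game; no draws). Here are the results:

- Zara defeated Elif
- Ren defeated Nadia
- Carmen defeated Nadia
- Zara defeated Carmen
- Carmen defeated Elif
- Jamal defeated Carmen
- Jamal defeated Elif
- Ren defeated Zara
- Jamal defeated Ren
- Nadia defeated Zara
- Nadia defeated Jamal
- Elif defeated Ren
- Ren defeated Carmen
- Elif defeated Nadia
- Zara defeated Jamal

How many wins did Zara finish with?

Zara's results: beat Jamal, Elif, Carmen; lost to Ren, Nadia.
That is 3 wins.

3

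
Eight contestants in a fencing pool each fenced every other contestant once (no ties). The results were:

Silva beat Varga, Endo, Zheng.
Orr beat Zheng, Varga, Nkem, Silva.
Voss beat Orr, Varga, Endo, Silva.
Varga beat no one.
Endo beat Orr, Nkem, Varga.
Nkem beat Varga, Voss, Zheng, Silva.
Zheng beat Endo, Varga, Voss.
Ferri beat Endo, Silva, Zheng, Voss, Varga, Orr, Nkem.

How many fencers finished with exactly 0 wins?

1

Win totals: Voss 4, Orr 4, Nkem 4, Endo 3, Varga 0, Ferri 7, Zheng 3, Silva 3.
Exactly 0: Varga — 1 fencer.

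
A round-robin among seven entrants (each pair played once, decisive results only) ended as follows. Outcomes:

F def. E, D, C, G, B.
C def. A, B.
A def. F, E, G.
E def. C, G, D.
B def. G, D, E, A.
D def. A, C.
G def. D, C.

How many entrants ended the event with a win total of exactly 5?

Win totals: A 3, B 4, C 2, D 2, E 3, F 5, G 2.
Exactly 5: F — 1 entrant.

1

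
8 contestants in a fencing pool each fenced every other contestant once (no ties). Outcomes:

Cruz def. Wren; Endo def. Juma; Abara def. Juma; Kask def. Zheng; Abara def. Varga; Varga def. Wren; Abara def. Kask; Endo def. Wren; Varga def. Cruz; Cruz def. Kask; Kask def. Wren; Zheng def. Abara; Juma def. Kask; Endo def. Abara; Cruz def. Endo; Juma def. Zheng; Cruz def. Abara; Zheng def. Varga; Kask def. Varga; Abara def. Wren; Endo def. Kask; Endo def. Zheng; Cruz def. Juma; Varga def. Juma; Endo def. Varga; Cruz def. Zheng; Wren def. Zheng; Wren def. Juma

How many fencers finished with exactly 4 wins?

Win totals: Cruz 6, Abara 4, Juma 2, Kask 3, Varga 3, Endo 6, Wren 2, Zheng 2.
Exactly 4: Abara — 1 fencer.

1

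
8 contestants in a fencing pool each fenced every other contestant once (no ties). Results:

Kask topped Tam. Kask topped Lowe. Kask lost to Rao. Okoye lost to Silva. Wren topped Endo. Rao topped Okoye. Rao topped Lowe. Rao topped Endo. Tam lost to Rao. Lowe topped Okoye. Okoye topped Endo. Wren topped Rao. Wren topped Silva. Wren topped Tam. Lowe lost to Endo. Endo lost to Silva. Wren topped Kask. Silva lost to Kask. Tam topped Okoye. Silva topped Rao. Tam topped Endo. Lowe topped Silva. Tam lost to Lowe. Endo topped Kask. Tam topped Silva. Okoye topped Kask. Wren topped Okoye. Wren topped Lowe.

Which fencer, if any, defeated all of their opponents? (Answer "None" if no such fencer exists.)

Wren

Wren has 7 wins out of 7 opponents — a perfect record.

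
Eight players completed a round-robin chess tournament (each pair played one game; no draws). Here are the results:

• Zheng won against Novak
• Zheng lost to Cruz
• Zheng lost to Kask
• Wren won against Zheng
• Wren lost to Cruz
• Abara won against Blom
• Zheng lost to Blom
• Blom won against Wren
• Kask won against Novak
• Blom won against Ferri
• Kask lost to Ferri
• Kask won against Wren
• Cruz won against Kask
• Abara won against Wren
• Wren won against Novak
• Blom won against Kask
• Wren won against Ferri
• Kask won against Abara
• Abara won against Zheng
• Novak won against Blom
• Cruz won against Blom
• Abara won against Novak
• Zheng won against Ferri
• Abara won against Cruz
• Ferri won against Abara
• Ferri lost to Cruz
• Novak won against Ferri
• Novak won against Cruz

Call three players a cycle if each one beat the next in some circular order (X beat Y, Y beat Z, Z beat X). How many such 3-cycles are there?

16

Win totals: Kask 4, Ferri 2, Blom 4, Wren 3, Cruz 5, Novak 3, Abara 5, Zheng 2.
A player with w wins dominates both others in C(w,2) triples; summing gives 6 + 1 + 6 + 3 + 10 + 3 + 10 + 1 = 40 transitive triples.
Total triples C(8,3) = 56, so cyclic triples = 56 − 40 = 16.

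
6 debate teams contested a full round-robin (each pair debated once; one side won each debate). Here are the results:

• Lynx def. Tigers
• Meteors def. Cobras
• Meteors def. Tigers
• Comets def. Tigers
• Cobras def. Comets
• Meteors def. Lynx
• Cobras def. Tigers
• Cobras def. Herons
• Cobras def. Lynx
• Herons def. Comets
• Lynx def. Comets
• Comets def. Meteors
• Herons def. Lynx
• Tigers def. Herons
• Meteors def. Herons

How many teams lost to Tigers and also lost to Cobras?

1

Tigers beat: Herons.
Cobras beat: Tigers, Comets, Lynx, Herons.
Both beat: Herons — 1.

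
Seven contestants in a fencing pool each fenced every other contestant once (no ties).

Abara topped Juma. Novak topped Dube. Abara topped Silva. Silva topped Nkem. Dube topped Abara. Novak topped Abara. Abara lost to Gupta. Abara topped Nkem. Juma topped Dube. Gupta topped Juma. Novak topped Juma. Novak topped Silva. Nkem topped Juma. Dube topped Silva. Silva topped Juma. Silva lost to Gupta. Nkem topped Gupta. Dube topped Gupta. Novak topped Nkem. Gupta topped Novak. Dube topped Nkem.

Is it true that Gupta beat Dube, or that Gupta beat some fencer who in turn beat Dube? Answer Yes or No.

Yes

Gupta did not beat Dube directly.
Gupta beat Silva, Juma, Abara, Novak. Of those, Juma beat Dube.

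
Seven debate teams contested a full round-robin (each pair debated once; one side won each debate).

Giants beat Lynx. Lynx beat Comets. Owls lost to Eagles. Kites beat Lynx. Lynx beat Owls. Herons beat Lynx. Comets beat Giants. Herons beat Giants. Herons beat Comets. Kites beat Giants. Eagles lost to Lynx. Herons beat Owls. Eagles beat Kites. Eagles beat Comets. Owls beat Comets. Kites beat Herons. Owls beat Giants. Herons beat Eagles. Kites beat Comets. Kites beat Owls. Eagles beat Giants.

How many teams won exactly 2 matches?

Win totals: Lynx 3, Comets 1, Kites 5, Giants 1, Owls 2, Eagles 4, Herons 5.
Exactly 2: Owls — 1 team.

1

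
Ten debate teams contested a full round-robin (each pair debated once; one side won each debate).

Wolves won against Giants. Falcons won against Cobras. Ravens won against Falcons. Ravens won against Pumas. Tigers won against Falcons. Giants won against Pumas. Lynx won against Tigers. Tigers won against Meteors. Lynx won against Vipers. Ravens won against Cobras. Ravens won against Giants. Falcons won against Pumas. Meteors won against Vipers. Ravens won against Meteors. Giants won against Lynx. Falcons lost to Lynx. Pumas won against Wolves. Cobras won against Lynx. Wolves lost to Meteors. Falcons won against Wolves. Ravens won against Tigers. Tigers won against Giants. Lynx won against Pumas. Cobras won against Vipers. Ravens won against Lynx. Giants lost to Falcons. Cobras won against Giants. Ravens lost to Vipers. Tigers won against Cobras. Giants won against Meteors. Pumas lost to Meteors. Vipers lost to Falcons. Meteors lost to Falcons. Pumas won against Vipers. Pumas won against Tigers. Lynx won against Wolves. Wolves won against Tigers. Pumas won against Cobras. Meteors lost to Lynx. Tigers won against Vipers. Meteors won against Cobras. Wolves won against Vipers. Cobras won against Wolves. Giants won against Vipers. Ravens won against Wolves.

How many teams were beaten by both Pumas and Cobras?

Pumas beat: Tigers, Cobras, Wolves, Vipers.
Cobras beat: Giants, Lynx, Wolves, Vipers.
Both beat: Wolves, Vipers — 2.

2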